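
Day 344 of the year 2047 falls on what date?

January has 31 days (344 − 31 = 313 remain).
February has 28 days (313 − 28 = 285 remain).
March has 31 days (285 − 31 = 254 remain).
April has 30 days (254 − 30 = 224 remain).
May has 31 days (224 − 31 = 193 remain).
June has 30 days (193 − 30 = 163 remain).
July has 31 days (163 − 31 = 132 remain).
August has 31 days (132 − 31 = 101 remain).
September has 30 days (101 − 30 = 71 remain).
October has 31 days (71 − 31 = 40 remain).
November has 30 days (40 − 30 = 10 remain).
10 into December → December 10.

2047-12-10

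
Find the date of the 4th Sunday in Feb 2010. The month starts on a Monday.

Feb 2010 begins on a Monday, so the first Sunday is Feb 7 (6 days later).
The 4th Sunday is 3 weeks later: 7 + 21 = 28.

Feb 28, 2010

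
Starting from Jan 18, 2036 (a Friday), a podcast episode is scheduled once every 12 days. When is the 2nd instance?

Jan 30, 2036

The 2nd occurrence is 1 interval after the first: 1 × 12 = 12 days after Jan 18, 2036.
12 days later is Jan 30, 2036.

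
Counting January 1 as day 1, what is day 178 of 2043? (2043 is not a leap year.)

27 June 2043

January has 31 days (178 − 31 = 147 remain).
February has 28 days (147 − 28 = 119 remain).
March has 31 days (119 − 31 = 88 remain).
April has 30 days (88 − 30 = 58 remain).
May has 31 days (58 − 31 = 27 remain).
27 into June → June 27.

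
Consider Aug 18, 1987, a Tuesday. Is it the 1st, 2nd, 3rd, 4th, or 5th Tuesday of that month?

Day 18 falls in week ⌈18/7⌉ of the month.
Days 1–7 hold the 1st Tuesday, 8–14 the 2nd, 15–21 the 3rd, 22–28 the 4th, 29–31 the 5th.
18 is in the range for the 3rd.

3rd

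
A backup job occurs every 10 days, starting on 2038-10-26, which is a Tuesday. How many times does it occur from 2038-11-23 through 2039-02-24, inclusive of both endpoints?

10

Occurrences land 10·i days after 2038-10-26 for i = 0, 1, 2, …
2038-11-23 is 28 days after the start; 28 ÷ 10 = 2 remainder 8; since the remainder is 8, round up to i = 3. First occurrence in the window: #4 on 2038-11-25 (3×10 = 30 days in).
2039-02-24 is 121 days after the start; 121 ÷ 10 = 12 remainder 1. Last occurrence in the window: #13 on 2039-02-23.
Occurrences #4 through #13: 10 in total.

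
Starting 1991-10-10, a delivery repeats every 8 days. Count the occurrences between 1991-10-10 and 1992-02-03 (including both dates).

15

Occurrences land 8·i days after 1991-10-10 for i = 0, 1, 2, …
The window opens on the start date, so the first occurrence inside is #1 on 1991-10-10.
1992-02-03 is 116 days after the start; 116 ÷ 8 = 14 remainder 4. Last occurrence in the window: #15 on 1992-01-30.
Occurrences #1 through #15: 15 in total.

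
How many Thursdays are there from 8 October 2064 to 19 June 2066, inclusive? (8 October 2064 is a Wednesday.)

8 October 2064 is a Wednesday; the first Thursday on or after it is 9 October 2064 (1 day later).
From 9 October 2064 to 19 June 2066: 83 + 365 + 170 = 618 days (rest of 2064, 2065, to 19 June 2066 in 2066).
618 ÷ 7 = 88 full weeks with remainder 2, so 88 more Thursdays after the first → 89.

89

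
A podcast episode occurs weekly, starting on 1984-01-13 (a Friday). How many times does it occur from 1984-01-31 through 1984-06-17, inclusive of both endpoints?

Occurrences land 7·i days after 1984-01-13 for i = 0, 1, 2, …
1984-01-31 is 18 days after the start; 18 ÷ 7 = 2 remainder 4; since the remainder is 4, round up to i = 3. First occurrence in the window: #4 on 1984-02-03 (3×7 = 21 days in).
1984-06-17 is 156 days after the start; 156 ÷ 7 = 22 remainder 2. Last occurrence in the window: #23 on 1984-06-15.
Occurrences #4 through #23: 20 in total.

20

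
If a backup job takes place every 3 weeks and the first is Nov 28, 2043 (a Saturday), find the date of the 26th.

May 6, 2045

The 26th occurrence is 25 intervals after the first: 25 × 21 = 525 days after Nov 28, 2043.
Nov has 30 days — 2 days to the end of Nov leaves 523.
From end of Nov to end of 2043 is 31 days (492 left).
2044 has 366 days (126 left).
Jan has 31 days (95 left).
Feb has 28 days (67 left).
Mar has 31 days (36 left).
Apr has 30 days (6 left).
6 days into May → May 6, 2045.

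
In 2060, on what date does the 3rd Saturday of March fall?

2060-03-20

March 2060 begins on a Monday, so the first Saturday is March 6 (5 days later).
The 3rd Saturday is 2 weeks later: 6 + 14 = 20.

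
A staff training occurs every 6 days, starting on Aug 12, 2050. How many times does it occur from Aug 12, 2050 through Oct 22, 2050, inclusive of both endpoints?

Occurrences land 6·i days after Aug 12, 2050 for i = 0, 1, 2, …
The window opens on the start date, so the first occurrence inside is #1 on Aug 12, 2050.
Oct 22, 2050 is 71 days after the start; 71 ÷ 6 = 11 remainder 5. Last occurrence in the window: #12 on Oct 17, 2050.
Occurrences #1 through #12: 12 in total.

12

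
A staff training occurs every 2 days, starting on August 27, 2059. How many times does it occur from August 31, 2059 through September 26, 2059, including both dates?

14

Occurrences land 2·i days after August 27, 2059 for i = 0, 1, 2, …
August 31, 2059 is 4 days after the start; 4 ÷ 2 = 2 remainder 0. First occurrence in the window: #3 on August 31, 2059 (2×2 = 4 days in).
September 26, 2059 is 30 days after the start; 30 ÷ 2 = 15 remainder 0. Last occurrence in the window: #16 on September 26, 2059.
Occurrences #3 through #16: 14 in total.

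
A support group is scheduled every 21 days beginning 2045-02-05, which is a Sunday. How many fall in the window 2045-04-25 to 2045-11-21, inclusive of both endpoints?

10

Occurrences land 21·i days after 2045-02-05 for i = 0, 1, 2, …
2045-04-25 is 79 days after the start; 79 ÷ 21 = 3 remainder 16; since the remainder is 16, round up to i = 4. First occurrence in the window: #5 on 2045-04-30 (4×21 = 84 days in).
2045-11-21 is 289 days after the start; 289 ÷ 21 = 13 remainder 16. Last occurrence in the window: #14 on 2045-11-05.
Occurrences #5 through #14: 10 in total.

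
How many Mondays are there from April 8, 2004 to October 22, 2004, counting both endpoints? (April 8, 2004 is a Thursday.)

April 8, 2004 is a Thursday; the first Monday on or after it is April 12, 2004 (4 days later).
From April 12, 2004 to October 22, 2004: 18 + 31 + 30 + 31 + 31 + 30 + 22 = 193 days (rest of April, May, June, July, August, September, October).
193 ÷ 7 = 27 full weeks with remainder 4, so 27 more Mondays after the first → 28.

28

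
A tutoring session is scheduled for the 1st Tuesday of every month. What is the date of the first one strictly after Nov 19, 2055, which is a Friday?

Dec 7, 2055

Nov 2055 starts on a Monday, so its 1st Tuesday is Nov 2, 2055 (1 day in).
That is not after Nov 19, 2055, so look at Dec 2055.
Dec 2055 starts on a Wednesday, so its 1st Tuesday is Dec 7, 2055 (6 days in).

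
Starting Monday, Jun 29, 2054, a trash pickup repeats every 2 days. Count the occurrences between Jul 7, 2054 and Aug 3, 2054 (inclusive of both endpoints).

14

Occurrences land 2·i days after Jun 29, 2054 for i = 0, 1, 2, …
Jul 7, 2054 is 8 days after the start; 8 ÷ 2 = 4 remainder 0. First occurrence in the window: #5 on Jul 7, 2054 (4×2 = 8 days in).
Aug 3, 2054 is 35 days after the start; 35 ÷ 2 = 17 remainder 1. Last occurrence in the window: #18 on Aug 2, 2054.
Occurrences #5 through #18: 14 in total.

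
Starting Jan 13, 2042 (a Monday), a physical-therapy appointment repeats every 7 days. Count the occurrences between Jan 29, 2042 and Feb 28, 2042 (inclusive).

4

Occurrences land 7·i days after Jan 13, 2042 for i = 0, 1, 2, …
Jan 29, 2042 is 16 days after the start; 16 ÷ 7 = 2 remainder 2; since the remainder is 2, round up to i = 3. First occurrence in the window: #4 on Feb 3, 2042 (3×7 = 21 days in).
Feb 28, 2042 is 46 days after the start; 46 ÷ 7 = 6 remainder 4. Last occurrence in the window: #7 on Feb 24, 2042.
Occurrences #4 through #7: 4 in total.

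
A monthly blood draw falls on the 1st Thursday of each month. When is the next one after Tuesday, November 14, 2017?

November 2017 starts on a Wednesday, so its 1st Thursday is November 2, 2017 (1 day in).
That is not after November 14, 2017, so look at December 2017.
December 2017 starts on a Friday, so its 1st Thursday is December 7, 2017 (6 days in).

December 7, 2017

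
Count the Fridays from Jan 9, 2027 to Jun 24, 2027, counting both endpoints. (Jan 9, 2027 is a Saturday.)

Jan 9, 2027 is a Saturday; the first Friday on or after it is Jan 15, 2027 (6 days later).
From Jan 15, 2027 to Jun 24, 2027: 16 + 28 + 31 + 30 + 31 + 24 = 160 days (rest of Jan, Feb, Mar, Apr, May, Jun).
160 ÷ 7 = 22 full weeks with remainder 6, so 22 more Fridays after the first → 23.

23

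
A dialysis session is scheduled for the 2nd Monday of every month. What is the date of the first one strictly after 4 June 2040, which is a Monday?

11 June 2040

June 2040 starts on a Friday; its first Monday is the 4th, so the 2nd Monday is the 11th — 11 June 2040.
11 June 2040 is after 4 June 2040, so that is the next one.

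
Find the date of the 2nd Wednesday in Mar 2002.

Mar 13, 2002

The first Wednesday of Mar 2002 is Mar 6.
The 2nd Wednesday is 1 weeks later: 6 + 7 = 13.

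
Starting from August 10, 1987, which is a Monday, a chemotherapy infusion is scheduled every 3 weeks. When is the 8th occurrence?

January 4, 1988

The 8th occurrence is 7 intervals after the first: 7 × 21 = 147 days after August 10, 1987.
August has 31 days — 21 days to the end of August leaves 126.
September has 30 days (96 left).
October has 31 days (65 left).
November has 30 days (35 left).
December has 31 days (4 left).
4 days into January → January 4, 1988.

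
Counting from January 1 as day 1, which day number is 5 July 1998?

186

Days in months before July: 31 + 28 + 31 + 30 + 31 + 30 = 181.
Plus 5 days into July → day 186.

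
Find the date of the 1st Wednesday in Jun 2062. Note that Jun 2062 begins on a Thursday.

Jun 2062 begins on a Thursday, so the first Wednesday is Jun 7 (6 days later).

Jun 7, 2062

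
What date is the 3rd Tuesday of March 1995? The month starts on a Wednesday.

March 1995 begins on a Wednesday, so the first Tuesday is March 7 (6 days later).
The 3rd Tuesday is 2 weeks later: 7 + 14 = 21.

March 21, 1995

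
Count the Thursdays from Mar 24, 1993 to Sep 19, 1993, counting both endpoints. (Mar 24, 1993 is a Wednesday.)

Mar 24, 1993 is a Wednesday; the first Thursday on or after it is Mar 25, 1993 (1 day later).
From Mar 25, 1993 to Sep 19, 1993: 6 + 30 + 31 + 30 + 31 + 31 + 19 = 178 days (rest of Mar, Apr, May, Jun, Jul, Aug, Sep).
178 ÷ 7 = 25 full weeks with remainder 3, so 25 more Thursdays after the first → 26.

26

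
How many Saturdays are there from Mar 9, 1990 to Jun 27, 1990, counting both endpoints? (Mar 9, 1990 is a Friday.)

16

Mar 9, 1990 is a Friday; the first Saturday on or after it is Mar 10, 1990 (1 day later).
From Mar 10, 1990 to Jun 27, 1990: 21 + 30 + 31 + 27 = 109 days (rest of Mar, Apr, May, Jun).
109 ÷ 7 = 15 full weeks with remainder 4, so 15 more Saturdays after the first → 16.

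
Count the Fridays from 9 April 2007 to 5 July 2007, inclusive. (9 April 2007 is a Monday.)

12

9 April 2007 is a Monday; the first Friday on or after it is 13 April 2007 (4 days later).
From 13 April 2007 to 5 July 2007: 17 + 31 + 30 + 5 = 83 days (rest of April, May, June, July).
83 ÷ 7 = 11 full weeks with remainder 6, so 11 more Fridays after the first → 12.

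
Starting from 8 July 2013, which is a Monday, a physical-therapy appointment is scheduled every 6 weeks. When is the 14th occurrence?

The 14th occurrence is 13 intervals after the first: 13 × 42 = 546 days after 8 July 2013.
July has 31 days — 23 days to the end of July leaves 523.
From end of July to end of 2013 is 153 days (370 left).
2014 has 365 days (5 left).
5 days into January → 5 January 2015.

5 January 2015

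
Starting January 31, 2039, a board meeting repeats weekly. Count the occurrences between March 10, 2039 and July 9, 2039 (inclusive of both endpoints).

Occurrences land 7·i days after January 31, 2039 for i = 0, 1, 2, …
March 10, 2039 is 38 days after the start; 38 ÷ 7 = 5 remainder 3; since the remainder is 3, round up to i = 6. First occurrence in the window: #7 on March 14, 2039 (6×7 = 42 days in).
July 9, 2039 is 159 days after the start; 159 ÷ 7 = 22 remainder 5. Last occurrence in the window: #23 on July 4, 2039.
Occurrences #7 through #23: 17 in total.

17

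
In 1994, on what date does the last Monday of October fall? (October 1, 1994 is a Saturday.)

October 1994 begins on a Saturday, so the first Monday is October 3 (2 days later).
October 1994 has 31 days. Adding weeks: 3, 10, 17, 24, 31 — the last one ≤ 31 is the 31st.

31 October 1994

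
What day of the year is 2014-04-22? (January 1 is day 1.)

Days in months before April: 31 + 28 + 31 = 90.
Plus 22 days into April → day 112.

112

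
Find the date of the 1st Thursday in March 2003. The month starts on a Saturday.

March 2003 begins on a Saturday, so the first Thursday is March 6 (5 days later).

6 March 2003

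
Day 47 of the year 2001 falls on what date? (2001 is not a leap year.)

2001-02-16

January has 31 days (47 − 31 = 16 remain).
16 into February → February 16.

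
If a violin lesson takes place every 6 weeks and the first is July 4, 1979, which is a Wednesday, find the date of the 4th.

November 7, 1979

The 4th occurrence is 3 intervals after the first: 3 × 42 = 126 days after July 4, 1979.
July has 31 days — 27 days to the end of July leaves 99.
August has 31 days (68 left).
September has 30 days (38 left).
October has 31 days (7 left).
7 days into November → November 7, 1979.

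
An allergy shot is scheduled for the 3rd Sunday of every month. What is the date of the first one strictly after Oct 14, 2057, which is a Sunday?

Oct 2057 starts on a Monday; its first Sunday is the 7th, so the 3rd Sunday is the 21st — Oct 21, 2057.
Oct 21, 2057 is after Oct 14, 2057, so that is the next one.

Oct 21, 2057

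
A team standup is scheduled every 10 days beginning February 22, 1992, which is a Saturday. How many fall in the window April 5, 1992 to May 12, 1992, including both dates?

Occurrences land 10·i days after February 22, 1992 for i = 0, 1, 2, …
April 5, 1992 is 43 days after the start; 43 ÷ 10 = 4 remainder 3; since the remainder is 3, round up to i = 5. First occurrence in the window: #6 on April 12, 1992 (5×10 = 50 days in).
May 12, 1992 is 80 days after the start; 80 ÷ 10 = 8 remainder 0. Last occurrence in the window: #9 on May 12, 1992.
Occurrences #6 through #9: 4 in total.

4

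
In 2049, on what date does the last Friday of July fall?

The first Friday of July 2049 is July 2.
July 2049 has 31 days. Adding weeks: 2, 9, 16, 23, 30 — the last one ≤ 31 is the 30th.

July 30, 2049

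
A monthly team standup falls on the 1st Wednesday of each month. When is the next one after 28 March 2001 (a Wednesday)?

March 2001 starts on a Thursday, so its 1st Wednesday is 7 March 2001 (6 days in).
That is not after 28 March 2001, so look at April 2001.
April 2001 starts on a Sunday, so its 1st Wednesday is 4 April 2001 (3 days in).

4 April 2001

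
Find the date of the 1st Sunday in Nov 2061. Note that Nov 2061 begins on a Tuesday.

Nov 6, 2061

Nov 2061 begins on a Tuesday, so the first Sunday is Nov 6 (5 days later).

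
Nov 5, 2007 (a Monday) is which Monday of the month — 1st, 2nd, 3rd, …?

Day 5 falls in week ⌈5/7⌉ of the month.
Days 1–7 hold the 1st Monday, 8–14 the 2nd, 15–21 the 3rd, 22–28 the 4th, 29–31 the 5th.
5 is in the range for the 1st.

1st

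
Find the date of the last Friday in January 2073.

January 2073 begins on a Sunday, so the first Friday is January 6 (5 days later).
January 2073 has 31 days. Adding weeks: 6, 13, 20, 27 — the last one ≤ 31 is the 27th.

2073-01-27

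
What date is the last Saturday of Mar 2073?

Mar 25, 2073

The first Saturday of Mar 2073 is Mar 4.
Mar 2073 has 31 days. Adding weeks: 4, 11, 18, 25 — the last one ≤ 31 is the 25th.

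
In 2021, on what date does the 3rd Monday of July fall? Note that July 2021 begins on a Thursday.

19 July 2021

July 2021 begins on a Thursday, so the first Monday is July 5 (4 days later).
The 3rd Monday is 2 weeks later: 5 + 14 = 19.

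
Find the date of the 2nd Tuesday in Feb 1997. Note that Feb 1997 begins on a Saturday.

Feb 1997 begins on a Saturday, so the first Tuesday is Feb 4 (3 days later).
The 2nd Tuesday is 1 weeks later: 4 + 7 = 11.

Feb 11, 1997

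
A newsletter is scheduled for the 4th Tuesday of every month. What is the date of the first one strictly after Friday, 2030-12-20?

December 2030 starts on a Sunday; its first Tuesday is the 3rd, so the 4th Tuesday is the 24th — 2030-12-24.
2030-12-24 is after 2030-12-20, so that is the next one.

2030-12-24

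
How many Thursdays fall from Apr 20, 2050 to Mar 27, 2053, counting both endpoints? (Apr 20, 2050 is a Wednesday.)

154

Apr 20, 2050 is a Wednesday; the first Thursday on or after it is Apr 21, 2050 (1 day later).
From Apr 21, 2050 to Mar 27, 2053: 254 + 365 + 366 + 86 = 1071 days (rest of 2050, 2051, 2052, to Mar 27, 2053 in 2053).
1071 ÷ 7 = 153 full weeks with remainder 0, so 153 more Thursdays after the first → 154.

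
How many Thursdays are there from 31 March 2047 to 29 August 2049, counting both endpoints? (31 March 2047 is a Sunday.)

126

31 March 2047 is a Sunday; the first Thursday on or after it is 4 April 2047 (4 days later).
From 4 April 2047 to 29 August 2049: 271 + 366 + 241 = 878 days (rest of 2047, 2048, to 29 August 2049 in 2049).
878 ÷ 7 = 125 full weeks with remainder 3, so 125 more Thursdays after the first → 126.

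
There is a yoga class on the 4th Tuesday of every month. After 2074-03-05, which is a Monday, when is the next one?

2074-03-27

March 2074 starts on a Thursday; its first Tuesday is the 6th, so the 4th Tuesday is the 27th — 2074-03-27.
2074-03-27 is after 2074-03-05, so that is the next one.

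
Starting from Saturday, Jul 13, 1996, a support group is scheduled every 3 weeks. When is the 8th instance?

Dec 7, 1996

The 8th occurrence is 7 intervals after the first: 7 × 21 = 147 days after Jul 13, 1996.
Jul has 31 days — 18 days to the end of Jul leaves 129.
Aug has 31 days (98 left).
Sep has 30 days (68 left).
Oct has 31 days (37 left).
Nov has 30 days (7 left).
7 days into Dec → Dec 7, 1996.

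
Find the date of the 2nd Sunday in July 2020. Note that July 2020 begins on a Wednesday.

July 2020 begins on a Wednesday, so the first Sunday is July 5 (4 days later).
The 2nd Sunday is 1 weeks later: 5 + 7 = 12.

12 July 2020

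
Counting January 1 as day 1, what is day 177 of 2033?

January has 31 days (177 − 31 = 146 remain).
February has 28 days (146 − 28 = 118 remain).
March has 31 days (118 − 31 = 87 remain).
April has 30 days (87 − 30 = 57 remain).
May has 31 days (57 − 31 = 26 remain).
26 into June → June 26.

2033-06-26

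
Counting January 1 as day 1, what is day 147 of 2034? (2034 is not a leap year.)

May 27, 2034

Jan has 31 days (147 − 31 = 116 remain).
Feb has 28 days (116 − 28 = 88 remain).
Mar has 31 days (88 − 31 = 57 remain).
Apr has 30 days (57 − 30 = 27 remain).
27 into May → May 27.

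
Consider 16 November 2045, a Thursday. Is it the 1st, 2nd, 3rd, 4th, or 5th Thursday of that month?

Day 16 falls in week ⌈16/7⌉ of the month.
Days 1–7 hold the 1st Thursday, 8–14 the 2nd, 15–21 the 3rd, 22–28 the 4th, 29–31 the 5th.
16 is in the range for the 3rd.

3rd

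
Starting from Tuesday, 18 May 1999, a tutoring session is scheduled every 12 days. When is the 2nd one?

30 May 1999

The 2nd occurrence is 1 interval after the first: 1 × 12 = 12 days after 18 May 1999.
12 days later is 30 May 1999.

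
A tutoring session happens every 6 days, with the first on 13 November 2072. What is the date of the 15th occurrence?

The 15th occurrence is 14 intervals after the first: 14 × 6 = 84 days after 13 November 2072.
November has 30 days — 17 days to the end of November leaves 67.
December has 31 days (36 left).
January has 31 days (5 left).
5 days into February → 5 February 2073.

5 February 2073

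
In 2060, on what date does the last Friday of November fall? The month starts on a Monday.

26 November 2060

November 2060 begins on a Monday, so the first Friday is November 5 (4 days later).
November 2060 has 30 days. Adding weeks: 5, 12, 19, 26 — the last one ≤ 30 is the 26th.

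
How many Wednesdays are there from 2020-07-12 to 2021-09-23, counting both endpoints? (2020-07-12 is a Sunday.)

63

2020-07-12 is a Sunday; the first Wednesday on or after it is 2020-07-15 (3 days later).
From 2020-07-15 to 2021-09-23: 169 + 266 = 435 days (rest of 2020, to 2021-09-23 in 2021).
435 ÷ 7 = 62 full weeks with remainder 1, so 62 more Wednesdays after the first → 63.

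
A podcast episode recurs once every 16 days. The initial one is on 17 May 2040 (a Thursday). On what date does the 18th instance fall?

13 February 2041

The 18th occurrence is 17 intervals after the first: 17 × 16 = 272 days after 17 May 2040.
May has 31 days — 14 days to the end of May leaves 258.
June has 30 days (228 left).
July has 31 days (197 left).
August has 31 days (166 left).
September has 30 days (136 left).
October has 31 days (105 left).
November has 30 days (75 left).
December has 31 days (44 left).
January has 31 days (13 left).
13 days into February → 13 February 2041.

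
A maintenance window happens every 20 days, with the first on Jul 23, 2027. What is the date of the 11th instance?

Feb 8, 2028

The 11th occurrence is 10 intervals after the first: 10 × 20 = 200 days after Jul 23, 2027.
Jul has 31 days — 8 days to the end of Jul leaves 192.
Aug has 31 days (161 left).
Sep has 30 days (131 left).
Oct has 31 days (100 left).
Nov has 30 days (70 left).
Dec has 31 days (39 left).
Jan has 31 days (8 left).
8 days into Feb → Feb 8, 2028.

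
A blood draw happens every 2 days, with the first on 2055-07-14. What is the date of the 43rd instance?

2055-10-06

The 43rd occurrence is 42 intervals after the first: 42 × 2 = 84 days after 2055-07-14.
July has 31 days — 17 days to the end of July leaves 67.
August has 31 days (36 left).
September has 30 days (6 left).
6 days into October → 2055-10-06.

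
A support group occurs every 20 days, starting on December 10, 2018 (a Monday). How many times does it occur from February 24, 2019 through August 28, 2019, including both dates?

Occurrences land 20·i days after December 10, 2018 for i = 0, 1, 2, …
February 24, 2019 is 76 days after the start; 76 ÷ 20 = 3 remainder 16; since the remainder is 16, round up to i = 4. First occurrence in the window: #5 on February 28, 2019 (4×20 = 80 days in).
August 28, 2019 is 261 days after the start; 261 ÷ 20 = 13 remainder 1. Last occurrence in the window: #14 on August 27, 2019.
Occurrences #5 through #14: 10 in total.

10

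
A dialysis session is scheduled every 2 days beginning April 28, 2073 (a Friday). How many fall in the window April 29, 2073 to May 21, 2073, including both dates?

Occurrences land 2·i days after April 28, 2073 for i = 0, 1, 2, …
April 29, 2073 is 1 day after the start; 1 ÷ 2 = 0 remainder 1; since the remainder is 1, round up to i = 1. First occurrence in the window: #2 on April 30, 2073 (1×2 = 2 days in).
May 21, 2073 is 23 days after the start; 23 ÷ 2 = 11 remainder 1. Last occurrence in the window: #12 on May 20, 2073.
Occurrences #2 through #12: 11 in total.

11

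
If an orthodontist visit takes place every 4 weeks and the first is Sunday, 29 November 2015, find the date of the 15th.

The 15th occurrence is 14 intervals after the first: 14 × 28 = 392 days after 29 November 2015.
November has 30 days — 1 day to the end of November leaves 391.
December has 31 days (360 left).
January has 31 days (329 left).
February has 29 days (300 left).
March has 31 days (269 left).
April has 30 days (239 left).
May has 31 days (208 left).
June has 30 days (178 left).
July has 31 days (147 left).
August has 31 days (116 left).
September has 30 days (86 left).
October has 31 days (55 left).
November has 30 days (25 left).
25 days into December → 25 December 2016.

25 December 2016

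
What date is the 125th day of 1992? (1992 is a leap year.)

January has 31 days (125 − 31 = 94 remain).
February has 29 days (94 − 29 = 65 remain).
March has 31 days (65 − 31 = 34 remain).
April has 30 days (34 − 30 = 4 remain).
4 into May → May 4.

1992-05-04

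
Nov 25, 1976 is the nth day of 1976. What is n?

Days in months before Nov: 31 + 29 + 31 + 30 + 31 + 30 + 31 + 31 + 30 + 31 = 305.
Plus 25 days into Nov → day 330.

330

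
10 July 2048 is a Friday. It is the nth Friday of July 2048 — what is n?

2nd

Day 10 falls in week ⌈10/7⌉ of the month.
Days 1–7 hold the 1st Friday, 8–14 the 2nd, 15–21 the 3rd, 22–28 the 4th, 29–31 the 5th.
10 is in the range for the 2nd.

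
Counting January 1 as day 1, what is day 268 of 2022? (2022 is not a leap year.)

2022-09-25

January has 31 days (268 − 31 = 237 remain).
February has 28 days (237 − 28 = 209 remain).
March has 31 days (209 − 31 = 178 remain).
April has 30 days (178 − 30 = 148 remain).
May has 31 days (148 − 31 = 117 remain).
June has 30 days (117 − 30 = 87 remain).
July has 31 days (87 − 31 = 56 remain).
August has 31 days (56 − 31 = 25 remain).
25 into September → September 25.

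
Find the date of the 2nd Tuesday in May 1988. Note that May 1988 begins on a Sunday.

May 1988 begins on a Sunday, so the first Tuesday is May 3 (2 days later).
The 2nd Tuesday is 1 weeks later: 3 + 7 = 10.

10 May 1988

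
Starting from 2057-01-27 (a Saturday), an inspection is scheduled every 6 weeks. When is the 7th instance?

The 7th occurrence is 6 intervals after the first: 6 × 42 = 252 days after 2057-01-27.
January has 31 days — 4 days to the end of January leaves 248.
February has 28 days (220 left).
March has 31 days (189 left).
April has 30 days (159 left).
May has 31 days (128 left).
June has 30 days (98 left).
July has 31 days (67 left).
August has 31 days (36 left).
September has 30 days (6 left).
6 days into October → 2057-10-06.

2057-10-06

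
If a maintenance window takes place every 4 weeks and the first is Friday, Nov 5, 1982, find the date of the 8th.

The 8th occurrence is 7 intervals after the first: 7 × 28 = 196 days after Nov 5, 1982.
Nov has 30 days — 25 days to the end of Nov leaves 171.
Dec has 31 days (140 left).
Jan has 31 days (109 left).
Feb has 28 days (81 left).
Mar has 31 days (50 left).
Apr has 30 days (20 left).
20 days into May → May 20, 1983.

May 20, 1983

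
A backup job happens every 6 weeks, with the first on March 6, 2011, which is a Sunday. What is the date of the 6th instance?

The 6th occurrence is 5 intervals after the first: 5 × 42 = 210 days after March 6, 2011.
March has 31 days — 25 days to the end of March leaves 185.
April has 30 days (155 left).
May has 31 days (124 left).
June has 30 days (94 left).
July has 31 days (63 left).
August has 31 days (32 left).
September has 30 days (2 left).
2 days into October → October 2, 2011.

October 2, 2011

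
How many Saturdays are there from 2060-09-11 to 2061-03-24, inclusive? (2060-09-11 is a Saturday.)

2060-09-11 is a Saturday; the first Saturday on or after it is 2060-09-11.
From 2060-09-11 to 2061-03-24: 19 + 31 + 30 + 31 + 31 + 28 + 24 = 194 days (rest of September, October, November, December, January, February, March).
194 ÷ 7 = 27 full weeks with remainder 5, so 27 more Saturdays after the first → 28.

28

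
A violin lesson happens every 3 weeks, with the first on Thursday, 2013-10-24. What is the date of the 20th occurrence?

2014-11-27

The 20th occurrence is 19 intervals after the first: 19 × 21 = 399 days after 2013-10-24.
October has 31 days — 7 days to the end of October leaves 392.
November has 30 days (362 left).
December has 31 days (331 left).
January has 31 days (300 left).
February has 28 days (272 left).
March has 31 days (241 left).
April has 30 days (211 left).
May has 31 days (180 left).
June has 30 days (150 left).
July has 31 days (119 left).
August has 31 days (88 left).
September has 30 days (58 left).
October has 31 days (27 left).
27 days into November → 2014-11-27.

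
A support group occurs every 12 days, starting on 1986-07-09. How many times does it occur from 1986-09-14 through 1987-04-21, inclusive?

18

Occurrences land 12·i days after 1986-07-09 for i = 0, 1, 2, …
1986-09-14 is 67 days after the start; 67 ÷ 12 = 5 remainder 7; since the remainder is 7, round up to i = 6. First occurrence in the window: #7 on 1986-09-19 (6×12 = 72 days in).
1987-04-21 is 286 days after the start; 286 ÷ 12 = 23 remainder 10. Last occurrence in the window: #24 on 1987-04-11.
Occurrences #7 through #24: 18 in total.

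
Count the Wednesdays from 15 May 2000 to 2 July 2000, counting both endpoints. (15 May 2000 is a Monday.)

15 May 2000 is a Monday; the first Wednesday on or after it is 17 May 2000 (2 days later).
From 17 May 2000 to 2 July 2000: 14 + 30 + 2 = 46 days (rest of May, June, July).
46 ÷ 7 = 6 full weeks with remainder 4, so 6 more Wednesdays after the first → 7.

7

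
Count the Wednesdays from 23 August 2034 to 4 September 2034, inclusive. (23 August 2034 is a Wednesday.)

23 August 2034 is a Wednesday; the first Wednesday on or after it is 23 August 2034.
From 23 August 2034 to 4 September 2034: 8 + 4 = 12 days (rest of August, September).
12 ÷ 7 = 1 full weeks with remainder 5, so 1 more Wednesdays after the first → 2.

2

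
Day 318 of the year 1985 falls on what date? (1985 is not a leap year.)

January has 31 days (318 − 31 = 287 remain).
February has 28 days (287 − 28 = 259 remain).
March has 31 days (259 − 31 = 228 remain).
April has 30 days (228 − 30 = 198 remain).
May has 31 days (198 − 31 = 167 remain).
June has 30 days (167 − 30 = 137 remain).
July has 31 days (137 − 31 = 106 remain).
August has 31 days (106 − 31 = 75 remain).
September has 30 days (75 − 30 = 45 remain).
October has 31 days (45 − 31 = 14 remain).
14 into November → November 14.

14 November 1985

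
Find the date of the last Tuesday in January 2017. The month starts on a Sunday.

2017-01-31

January 2017 begins on a Sunday, so the first Tuesday is January 3 (2 days later).
January 2017 has 31 days. Adding weeks: 3, 10, 17, 24, 31 — the last one ≤ 31 is the 31st.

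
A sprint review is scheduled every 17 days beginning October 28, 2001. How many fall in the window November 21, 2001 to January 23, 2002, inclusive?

4

Occurrences land 17·i days after October 28, 2001 for i = 0, 1, 2, …
November 21, 2001 is 24 days after the start; 24 ÷ 17 = 1 remainder 7; since the remainder is 7, round up to i = 2. First occurrence in the window: #3 on December 1, 2001 (2×17 = 34 days in).
January 23, 2002 is 87 days after the start; 87 ÷ 17 = 5 remainder 2. Last occurrence in the window: #6 on January 21, 2002.
Occurrences #3 through #6: 4 in total.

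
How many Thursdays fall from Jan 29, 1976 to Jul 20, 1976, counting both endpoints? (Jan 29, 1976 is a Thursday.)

Jan 29, 1976 is a Thursday; the first Thursday on or after it is Jan 29, 1976.
From Jan 29, 1976 to Jul 20, 1976: 2 + 29 + 31 + 30 + 31 + 30 + 20 = 173 days (rest of Jan, Feb, Mar, Apr, May, Jun, Jul).
173 ÷ 7 = 24 full weeks with remainder 5, so 24 more Thursdays after the first → 25.

25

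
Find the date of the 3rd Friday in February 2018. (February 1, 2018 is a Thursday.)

February 2018 begins on a Thursday, so the first Friday is February 2 (1 day later).
The 3rd Friday is 2 weeks later: 2 + 14 = 16.

February 16, 2018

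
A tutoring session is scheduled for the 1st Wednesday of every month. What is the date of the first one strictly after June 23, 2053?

July 2, 2053

June 2053 starts on a Sunday, so its 1st Wednesday is June 4, 2053 (3 days in).
That is not after June 23, 2053, so look at July 2053.
July 2053 starts on a Tuesday, so its 1st Wednesday is July 2, 2053 (1 day in).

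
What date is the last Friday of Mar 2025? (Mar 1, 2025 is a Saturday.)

Mar 28, 2025

Mar 2025 begins on a Saturday, so the first Friday is Mar 7 (6 days later).
Mar 2025 has 31 days. Adding weeks: 7, 14, 21, 28 — the last one ≤ 31 is the 28th.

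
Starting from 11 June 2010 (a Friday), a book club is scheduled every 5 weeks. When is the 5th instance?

29 October 2010

The 5th occurrence is 4 intervals after the first: 4 × 35 = 140 days after 11 June 2010.
June has 30 days — 19 days to the end of June leaves 121.
July has 31 days (90 left).
August has 31 days (59 left).
September has 30 days (29 left).
29 days into October → 29 October 2010.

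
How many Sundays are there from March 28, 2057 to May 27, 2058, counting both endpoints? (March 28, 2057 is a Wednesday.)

March 28, 2057 is a Wednesday; the first Sunday on or after it is April 1, 2057 (4 days later).
From April 1, 2057 to May 27, 2058: 274 + 147 = 421 days (rest of 2057, to May 27, 2058 in 2058).
421 ÷ 7 = 60 full weeks with remainder 1, so 60 more Sundays after the first → 61.

61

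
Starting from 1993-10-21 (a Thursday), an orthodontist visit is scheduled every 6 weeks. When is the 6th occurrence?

The 6th occurrence is 5 intervals after the first: 5 × 42 = 210 days after 1993-10-21.
October has 31 days — 10 days to the end of October leaves 200.
November has 30 days (170 left).
December has 31 days (139 left).
January has 31 days (108 left).
February has 28 days (80 left).
March has 31 days (49 left).
April has 30 days (19 left).
19 days into May → 1994-05-19.

1994-05-19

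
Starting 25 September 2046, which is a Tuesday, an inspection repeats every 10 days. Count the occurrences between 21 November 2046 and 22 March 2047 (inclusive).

12

Occurrences land 10·i days after 25 September 2046 for i = 0, 1, 2, …
21 November 2046 is 57 days after the start; 57 ÷ 10 = 5 remainder 7; since the remainder is 7, round up to i = 6. First occurrence in the window: #7 on 24 November 2046 (6×10 = 60 days in).
22 March 2047 is 178 days after the start; 178 ÷ 10 = 17 remainder 8. Last occurrence in the window: #18 on 14 March 2047.
Occurrences #7 through #18: 12 in total.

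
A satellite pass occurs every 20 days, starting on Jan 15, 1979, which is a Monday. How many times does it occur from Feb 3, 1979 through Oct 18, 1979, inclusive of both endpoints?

Occurrences land 20·i days after Jan 15, 1979 for i = 0, 1, 2, …
Feb 3, 1979 is 19 days after the start; 19 ÷ 20 = 0 remainder 19; since the remainder is 19, round up to i = 1. First occurrence in the window: #2 on Feb 4, 1979 (1×20 = 20 days in).
Oct 18, 1979 is 276 days after the start; 276 ÷ 20 = 13 remainder 16. Last occurrence in the window: #14 on Oct 2, 1979.
Occurrences #2 through #14: 13 in total.

13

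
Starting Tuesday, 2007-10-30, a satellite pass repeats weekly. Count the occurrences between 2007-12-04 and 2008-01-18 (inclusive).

7

Occurrences land 7·i days after 2007-10-30 for i = 0, 1, 2, …
2007-12-04 is 35 days after the start; 35 ÷ 7 = 5 remainder 0. First occurrence in the window: #6 on 2007-12-04 (5×7 = 35 days in).
2008-01-18 is 80 days after the start; 80 ÷ 7 = 11 remainder 3. Last occurrence in the window: #12 on 2008-01-15.
Occurrences #6 through #12: 7 in total.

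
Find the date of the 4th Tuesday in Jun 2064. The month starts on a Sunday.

Jun 2064 begins on a Sunday, so the first Tuesday is Jun 3 (2 days later).
The 4th Tuesday is 3 weeks later: 3 + 21 = 24.

Jun 24, 2064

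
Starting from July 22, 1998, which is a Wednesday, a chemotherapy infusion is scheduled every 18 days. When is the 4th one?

September 14, 1998

The 4th occurrence is 3 intervals after the first: 3 × 18 = 54 days after July 22, 1998.
July has 31 days — 9 days to the end of July leaves 45.
August has 31 days (14 left).
14 days into September → September 14, 1998.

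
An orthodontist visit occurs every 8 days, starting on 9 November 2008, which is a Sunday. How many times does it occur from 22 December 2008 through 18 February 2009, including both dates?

7

Occurrences land 8·i days after 9 November 2008 for i = 0, 1, 2, …
22 December 2008 is 43 days after the start; 43 ÷ 8 = 5 remainder 3; since the remainder is 3, round up to i = 6. First occurrence in the window: #7 on 27 December 2008 (6×8 = 48 days in).
18 February 2009 is 101 days after the start; 101 ÷ 8 = 12 remainder 5. Last occurrence in the window: #13 on 13 February 2009.
Occurrences #7 through #13: 7 in total.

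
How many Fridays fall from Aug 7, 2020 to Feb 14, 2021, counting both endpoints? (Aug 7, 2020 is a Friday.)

Aug 7, 2020 is a Friday; the first Friday on or after it is Aug 7, 2020.
From Aug 7, 2020 to Feb 14, 2021: 24 + 30 + 31 + 30 + 31 + 31 + 14 = 191 days (rest of Aug, Sep, Oct, Nov, Dec, Jan, Feb).
191 ÷ 7 = 27 full weeks with remainder 2, so 27 more Fridays after the first → 28.

28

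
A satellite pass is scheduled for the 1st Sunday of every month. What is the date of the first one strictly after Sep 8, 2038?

Sep 2038 starts on a Wednesday, so its 1st Sunday is Sep 5, 2038 (4 days in).
That is not after Sep 8, 2038, so look at Oct 2038.
Oct 2038 starts on a Friday, so its 1st Sunday is Oct 3, 2038 (2 days in).

Oct 3, 2038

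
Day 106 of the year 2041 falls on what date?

April 16, 2041

January has 31 days (106 − 31 = 75 remain).
February has 28 days (75 − 28 = 47 remain).
March has 31 days (47 − 31 = 16 remain).
16 into April → April 16.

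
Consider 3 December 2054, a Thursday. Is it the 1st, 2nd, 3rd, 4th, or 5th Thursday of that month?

Day 3 falls in week ⌈3/7⌉ of the month.
Days 1–7 hold the 1st Thursday, 8–14 the 2nd, 15–21 the 3rd, 22–28 the 4th, 29–31 the 5th.
3 is in the range for the 1st.

1st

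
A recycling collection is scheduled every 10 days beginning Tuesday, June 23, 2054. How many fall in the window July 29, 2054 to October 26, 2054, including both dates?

Occurrences land 10·i days after June 23, 2054 for i = 0, 1, 2, …
July 29, 2054 is 36 days after the start; 36 ÷ 10 = 3 remainder 6; since the remainder is 6, round up to i = 4. First occurrence in the window: #5 on August 2, 2054 (4×10 = 40 days in).
October 26, 2054 is 125 days after the start; 125 ÷ 10 = 12 remainder 5. Last occurrence in the window: #13 on October 21, 2054.
Occurrences #5 through #13: 9 in total.

9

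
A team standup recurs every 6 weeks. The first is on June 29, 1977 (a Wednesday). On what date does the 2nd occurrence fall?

August 10, 1977

The 2nd occurrence is 1 interval after the first: 1 × 42 = 42 days after June 29, 1977.
June has 30 days — 1 day to the end of June leaves 41.
July has 31 days (10 left).
10 days into August → August 10, 1977.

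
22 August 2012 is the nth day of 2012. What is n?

Days in months before August: 31 + 29 + 31 + 30 + 31 + 30 + 31 = 213.
Plus 22 days into August → day 235.

235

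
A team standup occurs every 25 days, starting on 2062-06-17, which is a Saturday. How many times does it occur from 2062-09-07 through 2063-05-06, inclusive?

Occurrences land 25·i days after 2062-06-17 for i = 0, 1, 2, …
2062-09-07 is 82 days after the start; 82 ÷ 25 = 3 remainder 7; since the remainder is 7, round up to i = 4. First occurrence in the window: #5 on 2062-09-25 (4×25 = 100 days in).
2063-05-06 is 323 days after the start; 323 ÷ 25 = 12 remainder 23. Last occurrence in the window: #13 on 2063-04-13.
Occurrences #5 through #13: 9 in total.

9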